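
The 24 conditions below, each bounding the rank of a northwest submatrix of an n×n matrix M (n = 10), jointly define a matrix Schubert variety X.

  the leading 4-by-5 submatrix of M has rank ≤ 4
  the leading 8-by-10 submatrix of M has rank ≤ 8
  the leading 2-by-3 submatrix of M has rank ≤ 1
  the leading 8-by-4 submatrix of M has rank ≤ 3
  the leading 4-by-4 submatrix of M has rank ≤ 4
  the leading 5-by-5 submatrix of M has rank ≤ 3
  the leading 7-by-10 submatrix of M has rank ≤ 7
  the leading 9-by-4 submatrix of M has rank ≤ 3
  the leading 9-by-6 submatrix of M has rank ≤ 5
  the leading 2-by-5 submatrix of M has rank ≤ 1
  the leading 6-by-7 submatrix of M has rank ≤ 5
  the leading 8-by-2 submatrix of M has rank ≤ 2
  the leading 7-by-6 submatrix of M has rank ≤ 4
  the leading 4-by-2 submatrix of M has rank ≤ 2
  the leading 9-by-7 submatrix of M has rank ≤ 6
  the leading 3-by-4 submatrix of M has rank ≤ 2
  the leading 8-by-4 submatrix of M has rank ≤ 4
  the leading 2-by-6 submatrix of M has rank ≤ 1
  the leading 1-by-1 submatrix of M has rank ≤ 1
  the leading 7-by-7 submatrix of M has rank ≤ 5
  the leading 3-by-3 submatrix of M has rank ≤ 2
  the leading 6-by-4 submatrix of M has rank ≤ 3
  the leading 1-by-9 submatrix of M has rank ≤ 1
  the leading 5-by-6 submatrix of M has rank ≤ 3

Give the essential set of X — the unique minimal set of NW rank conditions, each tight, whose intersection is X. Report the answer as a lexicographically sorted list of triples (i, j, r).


Propagating the 24 rank bounds to every northwest block:

  1 | 1 | 1 | 1 | 1 | 1 | 1 | 1 | 1 | 1
  1 | 1 | 1 | 1 | 1 | 1 | 2 | 2 | 2 | 2
  1 | 2 | 2 | 2 | 2 | 2 | 3 | 3 | 3 | 3
  1 | 2 | 3 | 3 | 3 | 3 | 4 | 4 | 4 | 4
  1 | 2 | 3 | 3 | 3 | 3 | 4 | 5 | 5 | 5
  1 | 2 | 3 | 3 | 4 | 4 | 5 | 6 | 6 | 6
  1 | 2 | 3 | 3 | 4 | 4 | 5 | 6 | 7 | 7
  1 | 2 | 3 | 3 | 4 | 5 | 6 | 7 | 8 | 8
  1 | 2 | 3 | 3 | 4 | 5 | 6 | 7 | 8 | 9
  1 | 2 | 3 | 4 | 5 | 6 | 7 | 8 | 9 | 10

so w = (1, 7, 2, 3, 8, 5, 9, 6, 10, 4).

D(w) has 13 cells with 4 SE-corners; essential set:

[(2, 6, 1), (5, 6, 3), (7, 6, 4), (9, 4, 3)]


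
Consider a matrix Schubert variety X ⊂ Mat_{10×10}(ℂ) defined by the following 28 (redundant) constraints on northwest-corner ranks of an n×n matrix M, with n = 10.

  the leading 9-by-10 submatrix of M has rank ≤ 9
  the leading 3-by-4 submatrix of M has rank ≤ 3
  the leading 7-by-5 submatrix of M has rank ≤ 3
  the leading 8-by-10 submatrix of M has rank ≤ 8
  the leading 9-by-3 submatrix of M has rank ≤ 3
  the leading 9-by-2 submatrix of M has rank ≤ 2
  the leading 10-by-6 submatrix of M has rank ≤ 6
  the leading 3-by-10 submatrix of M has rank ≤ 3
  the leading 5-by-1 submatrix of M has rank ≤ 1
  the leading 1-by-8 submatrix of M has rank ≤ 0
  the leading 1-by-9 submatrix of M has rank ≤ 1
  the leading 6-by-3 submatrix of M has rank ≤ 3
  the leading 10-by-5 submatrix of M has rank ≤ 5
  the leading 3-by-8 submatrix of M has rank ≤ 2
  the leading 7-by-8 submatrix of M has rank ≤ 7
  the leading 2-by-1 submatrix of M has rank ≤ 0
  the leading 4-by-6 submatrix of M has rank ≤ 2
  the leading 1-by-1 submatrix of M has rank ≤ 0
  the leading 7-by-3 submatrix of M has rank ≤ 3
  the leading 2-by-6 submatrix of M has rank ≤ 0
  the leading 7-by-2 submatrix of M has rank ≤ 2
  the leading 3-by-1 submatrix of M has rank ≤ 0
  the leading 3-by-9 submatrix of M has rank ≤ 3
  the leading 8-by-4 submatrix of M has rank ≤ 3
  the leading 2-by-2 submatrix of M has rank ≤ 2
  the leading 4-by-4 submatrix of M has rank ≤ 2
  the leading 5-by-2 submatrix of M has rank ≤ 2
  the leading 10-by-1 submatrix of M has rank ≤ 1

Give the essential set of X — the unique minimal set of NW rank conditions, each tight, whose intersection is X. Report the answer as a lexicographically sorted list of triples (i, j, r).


Recovering R(i,j) via the rank-extension bound from the 28 conditions:

  0 | 0 | 0 | 0 | 0 | 0 | 0 | 0 | 1 | 1
  0 | 0 | 0 | 0 | 0 | 0 | 1 | 1 | 2 | 2
  0 | 1 | 1 | 1 | 1 | 1 | 2 | 2 | 3 | 3
  1 | 2 | 2 | 2 | 2 | 2 | 3 | 3 | 4 | 4
  1 | 2 | 3 | 3 | 3 | 3 | 4 | 4 | 5 | 5
  1 | 2 | 3 | 3 | 3 | 4 | 5 | 5 | 6 | 6
  1 | 2 | 3 | 3 | 3 | 4 | 5 | 6 | 7 | 7
  1 | 2 | 3 | 3 | 4 | 5 | 6 | 7 | 8 | 8
  1 | 2 | 3 | 4 | 5 | 6 | 7 | 8 | 9 | 9
  1 | 2 | 3 | 4 | 5 | 6 | 7 | 8 | 9 | 10

reading off 1-entries of Δ²R: w = (9, 7, 2, 1, 3, 6, 8, 5, 4, 10).

Rothe diagram D(w) (20 cells), 5 SE-corners (essential conditions):

[(1, 8, 0), (2, 6, 0), (3, 1, 0), (7, 5, 3), (8, 4, 3)]


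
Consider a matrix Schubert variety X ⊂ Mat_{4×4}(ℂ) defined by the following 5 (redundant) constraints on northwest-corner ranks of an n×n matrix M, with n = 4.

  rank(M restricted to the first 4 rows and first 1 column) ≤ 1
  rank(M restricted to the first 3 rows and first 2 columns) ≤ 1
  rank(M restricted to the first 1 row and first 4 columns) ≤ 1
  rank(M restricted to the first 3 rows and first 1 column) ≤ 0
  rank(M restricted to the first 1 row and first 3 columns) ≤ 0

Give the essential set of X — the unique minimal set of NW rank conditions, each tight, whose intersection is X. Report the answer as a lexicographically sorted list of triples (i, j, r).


Computing R[i][j] = min implied NW-rank bound (n=4, 5 conditions):

  0 0 0 1
  0 1 1 2
  0 1 2 3
  1 2 3 4

so w = (4, 2, 3, 1).

D(w) has 5 cells with 2 SE-corners; essential set:

[(1, 3, 0), (3, 1, 0)]


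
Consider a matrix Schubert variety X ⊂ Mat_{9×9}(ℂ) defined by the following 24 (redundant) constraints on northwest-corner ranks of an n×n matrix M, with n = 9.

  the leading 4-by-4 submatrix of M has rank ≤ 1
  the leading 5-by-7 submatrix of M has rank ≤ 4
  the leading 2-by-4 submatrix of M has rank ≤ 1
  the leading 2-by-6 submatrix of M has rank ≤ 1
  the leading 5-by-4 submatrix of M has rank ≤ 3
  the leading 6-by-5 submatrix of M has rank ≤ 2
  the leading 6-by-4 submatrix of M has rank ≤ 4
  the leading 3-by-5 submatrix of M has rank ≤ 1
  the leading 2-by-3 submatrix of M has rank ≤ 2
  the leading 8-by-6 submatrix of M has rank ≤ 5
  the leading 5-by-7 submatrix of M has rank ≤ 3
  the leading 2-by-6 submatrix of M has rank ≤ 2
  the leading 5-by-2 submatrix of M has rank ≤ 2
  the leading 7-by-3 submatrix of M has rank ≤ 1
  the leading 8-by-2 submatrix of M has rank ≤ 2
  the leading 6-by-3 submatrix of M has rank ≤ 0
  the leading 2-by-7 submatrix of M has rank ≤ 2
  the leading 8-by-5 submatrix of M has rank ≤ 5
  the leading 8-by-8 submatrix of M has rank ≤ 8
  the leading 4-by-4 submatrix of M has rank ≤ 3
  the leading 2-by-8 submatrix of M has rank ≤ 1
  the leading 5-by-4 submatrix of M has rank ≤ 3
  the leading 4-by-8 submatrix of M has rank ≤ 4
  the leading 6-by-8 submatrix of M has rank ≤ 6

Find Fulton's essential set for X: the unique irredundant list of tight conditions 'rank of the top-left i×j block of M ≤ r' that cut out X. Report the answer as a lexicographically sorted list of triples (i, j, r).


Recovering R(i,j) via the rank-extension bound from the 24 conditions:

  R[1]: 0, 0, 0, 1, 1, 1, 1, 1, 1
  R[2]: 0, 0, 0, 1, 1, 1, 1, 1, 2
  R[3]: 0, 0, 0, 1, 1, 2, 2, 2, 3
  R[4]: 0, 0, 0, 1, 2, 3, 3, 3, 4
  R[5]: 0, 0, 0, 1, 2, 3, 3, 4, 5
  R[6]: 0, 0, 0, 1, 2, 3, 4, 5, 6
  R[7]: 1, 1, 1, 2, 3, 4, 5, 6, 7
  R[8]: 1, 2, 2, 3, 4, 5, 6, 7, 8
  R[9]: 1, 2, 3, 4, 5, 6, 7, 8, 9

giving w = (4, 9, 6, 5, 8, 7, 1, 2, 3) via Δ²R.

|D(w)|=24, |Ess(w)|=4:

[(2, 8, 1), (3, 5, 1), (5, 7, 3), (6, 3, 0)]


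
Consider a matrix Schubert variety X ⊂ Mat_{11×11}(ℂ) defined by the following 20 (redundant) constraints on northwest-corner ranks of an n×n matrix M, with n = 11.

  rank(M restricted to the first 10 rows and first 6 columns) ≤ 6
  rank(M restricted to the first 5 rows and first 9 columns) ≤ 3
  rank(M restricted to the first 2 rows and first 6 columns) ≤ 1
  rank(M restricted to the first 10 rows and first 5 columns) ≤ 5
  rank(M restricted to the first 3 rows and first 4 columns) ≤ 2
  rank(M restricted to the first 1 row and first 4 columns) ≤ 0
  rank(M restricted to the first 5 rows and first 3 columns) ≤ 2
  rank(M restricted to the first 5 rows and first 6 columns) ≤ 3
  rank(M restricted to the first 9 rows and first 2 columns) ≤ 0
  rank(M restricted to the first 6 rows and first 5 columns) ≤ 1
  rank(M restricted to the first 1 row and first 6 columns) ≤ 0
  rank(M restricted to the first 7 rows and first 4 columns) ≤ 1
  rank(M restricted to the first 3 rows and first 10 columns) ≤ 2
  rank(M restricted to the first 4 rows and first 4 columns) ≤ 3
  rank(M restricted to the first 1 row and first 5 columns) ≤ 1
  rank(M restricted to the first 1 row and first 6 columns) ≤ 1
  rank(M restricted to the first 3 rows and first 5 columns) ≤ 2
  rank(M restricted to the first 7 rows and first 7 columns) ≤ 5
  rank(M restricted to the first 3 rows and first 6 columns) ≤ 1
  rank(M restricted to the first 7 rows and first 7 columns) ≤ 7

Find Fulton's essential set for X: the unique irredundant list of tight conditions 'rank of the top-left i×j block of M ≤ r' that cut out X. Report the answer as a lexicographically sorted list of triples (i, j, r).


Rank table r_w(11×11) implied by the 20 constraints:

  row 1: 0, 0, 0, 0, 0, 0, 1, 1, 1, 1, 1
  row 2: 0, 0, 1, 1, 1, 1, 2, 2, 2, 2, 2
  row 3: 0, 0, 1, 1, 1, 1, 2, 2, 2, 2, 3
  row 4: 0, 0, 1, 1, 1, 2, 3, 3, 3, 3, 4
  row 5: 0, 0, 1, 1, 1, 2, 3, 3, 3, 4, 5
  row 6: 0, 0, 1, 1, 1, 2, 3, 4, 4, 5, 6
  row 7: 0, 0, 1, 1, 2, 3, 4, 5, 5, 6, 7
  row 8: 0, 0, 1, 2, 3, 4, 5, 6, 6, 7, 8
  row 9: 0, 0, 1, 2, 3, 4, 5, 6, 7, 8, 9
  row 10: 1, 1, 2, 3, 4, 5, 6, 7, 8, 9, 10
  row 11: 1, 2, 3, 4, 5, 6, 7, 8, 9, 10, 11

hence w(1..11) = (7, 3, 11, 6, 10, 8, 5, 4, 9, 1, 2).

|D(w)|=37, |Ess(w)|=7:

[(1, 6, 0), (3, 6, 1), (3, 10, 2), (5, 9, 3), (6, 5, 1), (7, 4, 1), (9, 2, 0)]


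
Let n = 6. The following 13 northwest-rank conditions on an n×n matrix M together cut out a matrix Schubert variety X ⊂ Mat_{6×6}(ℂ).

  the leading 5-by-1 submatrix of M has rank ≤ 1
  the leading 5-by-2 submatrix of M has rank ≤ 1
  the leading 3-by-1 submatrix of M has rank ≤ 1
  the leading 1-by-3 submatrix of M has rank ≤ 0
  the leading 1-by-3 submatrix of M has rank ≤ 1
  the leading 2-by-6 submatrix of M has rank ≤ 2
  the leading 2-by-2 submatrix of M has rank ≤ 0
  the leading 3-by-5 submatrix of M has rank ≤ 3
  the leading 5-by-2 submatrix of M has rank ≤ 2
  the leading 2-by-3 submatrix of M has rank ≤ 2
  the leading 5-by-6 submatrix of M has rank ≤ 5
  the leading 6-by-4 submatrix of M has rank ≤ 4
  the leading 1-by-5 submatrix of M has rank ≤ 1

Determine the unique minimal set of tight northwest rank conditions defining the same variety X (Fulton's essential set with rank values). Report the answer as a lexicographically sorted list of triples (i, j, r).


Recovering R(i,j) via the rank-extension bound from the 13 conditions:

  i=1: 0, 0, 0, 1, 1, 1
  i=2: 0, 0, 1, 2, 2, 2
  i=3: 1, 1, 2, 3, 3, 3
  i=4: 1, 1, 2, 3, 4, 4
  i=5: 1, 1, 2, 3, 4, 5
  i=6: 1, 2, 3, 4, 5, 6

giving w = (4, 3, 1, 5, 6, 2) via Δ²R.

Fulton essential set (3 of the 7 Rothe cells):

[(1, 3, 0), (2, 2, 0), (5, 2, 1)]


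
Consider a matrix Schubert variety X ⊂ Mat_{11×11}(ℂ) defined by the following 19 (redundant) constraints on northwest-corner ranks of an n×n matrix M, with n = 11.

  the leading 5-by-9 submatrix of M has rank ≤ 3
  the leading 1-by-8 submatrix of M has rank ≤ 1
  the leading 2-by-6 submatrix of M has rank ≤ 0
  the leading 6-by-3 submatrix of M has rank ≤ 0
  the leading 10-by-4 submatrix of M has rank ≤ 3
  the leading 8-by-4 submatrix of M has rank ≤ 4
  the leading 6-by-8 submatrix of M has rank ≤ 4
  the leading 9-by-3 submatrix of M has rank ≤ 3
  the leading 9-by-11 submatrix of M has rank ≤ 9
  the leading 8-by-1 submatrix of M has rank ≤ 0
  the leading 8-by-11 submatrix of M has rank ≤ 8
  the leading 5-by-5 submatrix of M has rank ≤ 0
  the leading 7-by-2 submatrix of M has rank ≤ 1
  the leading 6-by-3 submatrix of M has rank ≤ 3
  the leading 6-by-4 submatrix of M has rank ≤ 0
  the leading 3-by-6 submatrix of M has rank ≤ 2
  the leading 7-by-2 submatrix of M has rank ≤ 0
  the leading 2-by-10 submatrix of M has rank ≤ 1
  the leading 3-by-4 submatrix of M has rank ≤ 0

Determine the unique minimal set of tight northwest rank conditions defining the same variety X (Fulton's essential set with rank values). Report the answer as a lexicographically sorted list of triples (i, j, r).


Computing R[i][j] = min implied NW-rank bound (n=11, 19 conditions):

  0  0  0  0  0  0  1  1  1  1  1
  0  0  0  0  0  0  1  1  1  1  2
  0  0  0  0  0  1  2  2  2  2  3
  0  0  0  0  0  1  2  3  3  3  4
  0  0  0  0  0  1  2  3  3  4  5
  0  0  0  0  1  2  3  4  4  5  6
  0  0  1  1  2  3  4  5  5  6  7
  0  1  2  2  3  4  5  6  6  7  8
  1  2  3  3  4  5  6  7  7  8  9
  1  2  3  3  4  5  6  7  8  9  10
  1  2  3  4  5  6  7  8  9  10  11

giving w = (7, 11, 6, 8, 10, 5, 3, 2, 1, 9, 4) via Δ²R.

Fulton essential set (8 of the 39 Rothe cells):

[(2, 6, 0), (2, 10, 1), (5, 5, 0), (5, 9, 3), (6, 4, 0), (7, 2, 0), (8, 1, 0), (10, 4, 3)]


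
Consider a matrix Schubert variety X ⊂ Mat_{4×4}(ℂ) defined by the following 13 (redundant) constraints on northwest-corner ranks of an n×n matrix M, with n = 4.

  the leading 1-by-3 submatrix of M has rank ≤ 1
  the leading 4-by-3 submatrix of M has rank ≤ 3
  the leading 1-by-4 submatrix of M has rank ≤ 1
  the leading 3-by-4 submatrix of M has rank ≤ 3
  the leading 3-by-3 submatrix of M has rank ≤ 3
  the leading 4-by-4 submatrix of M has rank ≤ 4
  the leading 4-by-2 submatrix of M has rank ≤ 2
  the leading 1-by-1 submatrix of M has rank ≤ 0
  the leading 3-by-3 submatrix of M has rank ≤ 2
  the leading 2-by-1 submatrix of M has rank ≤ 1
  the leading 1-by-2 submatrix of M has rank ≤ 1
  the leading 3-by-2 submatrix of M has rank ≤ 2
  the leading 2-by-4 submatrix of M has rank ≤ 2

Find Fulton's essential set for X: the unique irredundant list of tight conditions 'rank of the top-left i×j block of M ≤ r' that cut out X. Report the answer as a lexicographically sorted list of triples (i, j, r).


Rank table r_w(4×4) implied by the 13 constraints:

  row 1: 0, 1, 1, 1
  row 2: 1, 2, 2, 2
  row 3: 1, 2, 2, 3
  row 4: 1, 2, 3, 4

the unique w with this rank table is (2, 1, 4, 3).

|D(w)|=2, |Ess(w)|=2:

[(1, 1, 0), (3, 3, 2)]


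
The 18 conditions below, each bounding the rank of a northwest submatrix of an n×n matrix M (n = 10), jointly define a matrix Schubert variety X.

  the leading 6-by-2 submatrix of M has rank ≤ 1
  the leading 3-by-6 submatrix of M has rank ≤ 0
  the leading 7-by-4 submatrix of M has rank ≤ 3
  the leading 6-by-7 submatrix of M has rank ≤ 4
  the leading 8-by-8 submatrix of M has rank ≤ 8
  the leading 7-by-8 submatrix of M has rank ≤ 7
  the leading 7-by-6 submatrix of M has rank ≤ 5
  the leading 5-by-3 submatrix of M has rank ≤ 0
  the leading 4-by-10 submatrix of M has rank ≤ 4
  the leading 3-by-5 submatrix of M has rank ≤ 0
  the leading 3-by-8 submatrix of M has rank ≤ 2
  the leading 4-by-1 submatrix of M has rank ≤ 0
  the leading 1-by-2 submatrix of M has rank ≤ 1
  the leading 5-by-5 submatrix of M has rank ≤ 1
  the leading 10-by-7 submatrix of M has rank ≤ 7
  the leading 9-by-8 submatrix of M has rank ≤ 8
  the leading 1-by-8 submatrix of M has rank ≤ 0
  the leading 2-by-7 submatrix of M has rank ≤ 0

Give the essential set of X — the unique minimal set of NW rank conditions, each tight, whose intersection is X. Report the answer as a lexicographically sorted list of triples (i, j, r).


The tightest implied rank at each (i,j), from the 18 conditions:

  0 | 0 | 0 | 0 | 0 | 0 | 0 | 0 | 1 | 1
  0 | 0 | 0 | 0 | 0 | 0 | 0 | 1 | 2 | 2
  0 | 0 | 0 | 0 | 0 | 0 | 1 | 2 | 3 | 3
  0 | 0 | 0 | 1 | 1 | 1 | 2 | 3 | 4 | 4
  0 | 0 | 0 | 1 | 1 | 2 | 3 | 4 | 5 | 5
  1 | 1 | 1 | 2 | 2 | 3 | 4 | 5 | 6 | 6
  1 | 2 | 2 | 3 | 3 | 4 | 5 | 6 | 7 | 7
  1 | 2 | 3 | 4 | 4 | 5 | 6 | 7 | 8 | 8
  1 | 2 | 3 | 4 | 5 | 6 | 7 | 8 | 9 | 9
  1 | 2 | 3 | 4 | 5 | 6 | 7 | 8 | 9 | 10

giving w = (9, 8, 7, 4, 6, 1, 2, 3, 5, 10) via Δ²R.

Fulton essential set (5 of the 28 Rothe cells):

[(1, 8, 0), (2, 7, 0), (3, 6, 0), (5, 3, 0), (5, 5, 1)]


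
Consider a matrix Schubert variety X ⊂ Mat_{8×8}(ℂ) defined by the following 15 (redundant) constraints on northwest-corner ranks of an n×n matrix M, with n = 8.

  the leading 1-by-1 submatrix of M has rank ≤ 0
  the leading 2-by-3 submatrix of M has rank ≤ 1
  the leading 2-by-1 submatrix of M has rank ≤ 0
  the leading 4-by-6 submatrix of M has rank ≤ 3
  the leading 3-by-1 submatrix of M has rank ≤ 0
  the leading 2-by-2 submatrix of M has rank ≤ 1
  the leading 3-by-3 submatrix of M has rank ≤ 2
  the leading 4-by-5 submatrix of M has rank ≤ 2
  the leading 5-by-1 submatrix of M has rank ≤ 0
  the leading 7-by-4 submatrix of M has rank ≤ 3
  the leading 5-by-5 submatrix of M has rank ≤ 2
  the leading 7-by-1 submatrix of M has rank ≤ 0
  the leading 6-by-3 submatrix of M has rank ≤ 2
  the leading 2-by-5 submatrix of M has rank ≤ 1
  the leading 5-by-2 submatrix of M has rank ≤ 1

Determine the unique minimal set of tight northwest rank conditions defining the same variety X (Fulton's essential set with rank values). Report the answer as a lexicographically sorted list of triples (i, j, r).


Computing R[i][j] = min implied NW-rank bound (n=8, 15 conditions):

  row 1: 0  1  1  1  1  1  1  1
  row 2: 0  1  1  1  1  2  2  2
  row 3: 0  1  2  2  2  3  3  3
  row 4: 0  1  2  2  2  3  4  4
  row 5: 0  1  2  2  2  3  4  5
  row 6: 0  1  2  3  3  4  5  6
  row 7: 0  1  2  3  4  5  6  7
  row 8: 1  2  3  4  5  6  7  8

the unique w with this rank table is (2, 6, 3, 7, 8, 4, 5, 1).

ℓ(w)=14; the 3 essential cells (i,j,r):

[(2, 5, 1), (5, 5, 2), (7, 1, 0)]


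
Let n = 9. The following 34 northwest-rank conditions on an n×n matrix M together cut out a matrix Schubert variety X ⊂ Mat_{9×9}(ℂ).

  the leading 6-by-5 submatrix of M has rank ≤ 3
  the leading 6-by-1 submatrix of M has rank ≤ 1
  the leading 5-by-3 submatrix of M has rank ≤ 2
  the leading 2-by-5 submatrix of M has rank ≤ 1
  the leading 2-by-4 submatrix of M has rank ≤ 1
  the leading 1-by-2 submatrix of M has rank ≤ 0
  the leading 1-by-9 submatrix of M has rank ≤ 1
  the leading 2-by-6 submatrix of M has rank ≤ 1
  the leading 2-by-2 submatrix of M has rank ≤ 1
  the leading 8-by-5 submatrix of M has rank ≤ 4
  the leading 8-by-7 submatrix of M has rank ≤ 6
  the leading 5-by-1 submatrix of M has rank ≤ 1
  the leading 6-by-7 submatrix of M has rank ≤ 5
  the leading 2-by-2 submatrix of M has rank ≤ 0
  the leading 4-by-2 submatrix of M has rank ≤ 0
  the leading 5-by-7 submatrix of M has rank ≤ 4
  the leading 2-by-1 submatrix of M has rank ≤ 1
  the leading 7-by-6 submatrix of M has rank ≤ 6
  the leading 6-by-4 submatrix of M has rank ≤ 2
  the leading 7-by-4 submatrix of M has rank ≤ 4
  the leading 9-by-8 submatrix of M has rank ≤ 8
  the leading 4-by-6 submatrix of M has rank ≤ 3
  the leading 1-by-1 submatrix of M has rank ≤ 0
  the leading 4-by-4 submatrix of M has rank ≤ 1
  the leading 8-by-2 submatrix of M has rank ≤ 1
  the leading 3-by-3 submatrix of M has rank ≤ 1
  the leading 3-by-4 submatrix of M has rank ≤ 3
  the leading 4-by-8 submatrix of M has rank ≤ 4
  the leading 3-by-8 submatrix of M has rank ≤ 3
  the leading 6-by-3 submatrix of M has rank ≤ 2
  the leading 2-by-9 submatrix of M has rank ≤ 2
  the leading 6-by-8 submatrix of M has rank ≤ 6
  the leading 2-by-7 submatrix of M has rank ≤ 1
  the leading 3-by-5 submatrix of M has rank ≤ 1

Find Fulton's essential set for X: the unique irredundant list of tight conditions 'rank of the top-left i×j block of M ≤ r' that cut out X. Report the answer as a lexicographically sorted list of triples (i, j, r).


Rank table r_w(9×9) implied by the 34 constraints:

  i=1: 0  0  1  1  1  1  1  1  1
  i=2: 0  0  1  1  1  1  1  2  2
  i=3: 0  0  1  1  1  2  2  3  3
  i=4: 0  0  1  1  2  3  3  4  4
  i=5: 1  1  2  2  3  4  4  5  5
  i=6: 1  1  2  2  3  4  5  6  6
  i=7: 1  1  2  3  4  5  6  7  7
  i=8: 1  1  2  3  4  5  6  7  8
  i=9: 1  2  3  4  5  6  7  8  9

the unique w with this rank table is (3, 8, 6, 5, 1, 7, 4, 9, 2).

Rothe diagram D(w) (19 cells), 6 SE-corners (essential conditions):

[(2, 7, 1), (3, 5, 1), (4, 2, 0), (4, 4, 1), (6, 4, 2), (8, 2, 1)]


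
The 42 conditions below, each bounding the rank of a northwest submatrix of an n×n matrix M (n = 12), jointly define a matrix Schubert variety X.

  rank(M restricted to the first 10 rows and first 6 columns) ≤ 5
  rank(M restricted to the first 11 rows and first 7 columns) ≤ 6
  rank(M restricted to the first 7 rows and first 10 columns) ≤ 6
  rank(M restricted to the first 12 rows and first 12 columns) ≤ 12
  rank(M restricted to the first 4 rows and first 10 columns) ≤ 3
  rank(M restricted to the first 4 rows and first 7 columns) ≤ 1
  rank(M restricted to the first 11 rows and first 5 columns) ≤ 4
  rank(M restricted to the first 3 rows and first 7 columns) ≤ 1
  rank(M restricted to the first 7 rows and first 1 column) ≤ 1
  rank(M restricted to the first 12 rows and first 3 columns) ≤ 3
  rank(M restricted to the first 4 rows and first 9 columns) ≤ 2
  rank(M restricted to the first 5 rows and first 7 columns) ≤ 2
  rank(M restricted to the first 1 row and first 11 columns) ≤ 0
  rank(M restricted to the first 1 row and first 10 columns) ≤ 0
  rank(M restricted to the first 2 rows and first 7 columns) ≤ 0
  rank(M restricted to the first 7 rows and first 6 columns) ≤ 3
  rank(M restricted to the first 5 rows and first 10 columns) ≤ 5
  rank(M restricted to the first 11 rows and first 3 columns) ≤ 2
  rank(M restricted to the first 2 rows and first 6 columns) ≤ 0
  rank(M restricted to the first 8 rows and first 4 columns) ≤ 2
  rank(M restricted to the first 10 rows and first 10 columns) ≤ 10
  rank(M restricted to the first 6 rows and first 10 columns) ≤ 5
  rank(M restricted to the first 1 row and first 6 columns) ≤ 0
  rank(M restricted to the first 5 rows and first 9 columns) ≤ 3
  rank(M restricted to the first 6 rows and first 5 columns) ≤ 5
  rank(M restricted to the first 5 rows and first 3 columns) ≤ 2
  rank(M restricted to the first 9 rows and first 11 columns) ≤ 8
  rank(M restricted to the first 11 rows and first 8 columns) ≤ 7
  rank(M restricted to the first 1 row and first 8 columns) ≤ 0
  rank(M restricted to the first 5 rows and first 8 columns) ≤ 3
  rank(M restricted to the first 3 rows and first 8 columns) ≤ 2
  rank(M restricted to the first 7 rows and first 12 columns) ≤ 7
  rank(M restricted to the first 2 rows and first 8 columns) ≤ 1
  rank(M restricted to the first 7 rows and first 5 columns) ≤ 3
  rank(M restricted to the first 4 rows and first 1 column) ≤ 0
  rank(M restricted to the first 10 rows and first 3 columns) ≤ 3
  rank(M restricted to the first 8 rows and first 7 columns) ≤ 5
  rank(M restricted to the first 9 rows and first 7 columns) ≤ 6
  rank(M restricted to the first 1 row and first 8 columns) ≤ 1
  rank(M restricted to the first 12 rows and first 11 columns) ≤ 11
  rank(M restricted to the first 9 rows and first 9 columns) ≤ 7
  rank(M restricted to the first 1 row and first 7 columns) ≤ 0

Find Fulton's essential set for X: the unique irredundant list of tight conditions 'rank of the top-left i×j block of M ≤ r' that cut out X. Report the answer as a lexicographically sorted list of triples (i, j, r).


Reconstructing r_w from the 42 given conditions:

  row 1: 0  0  0  0  0  0  0  0  0  0  0  1
  row 2: 0  0  0  0  0  0  0  1  1  1  1  2
  row 3: 0  1  1  1  1  1  1  2  2  2  2  3
  row 4: 0  1  1  1  1  1  1  2  2  3  3  4
  row 5: 1  2  2  2  2  2  2  3  3  4  4  5
  row 6: 1  2  2  2  3  3  3  4  4  5  5  6
  row 7: 1  2  2  2  3  3  4  5  5  6  6  7
  row 8: 1  2  2  2  3  4  5  6  6  7  7  8
  row 9: 1  2  2  3  4  5  6  7  7  8  8  9
  row 10: 1  2  2  3  4  5  6  7  8  9  9  10
  row 11: 1  2  2  3  4  5  6  7  8  9  10  11
  row 12: 1  2  3  4  5  6  7  8  9  10  11  12

giving w = (12, 8, 2, 10, 1, 5, 7, 6, 4, 9, 11, 3) via Δ²R.

|D(w)|=36, |Ess(w)|=8:

[(1, 11, 0), (2, 7, 0), (4, 1, 0), (4, 7, 1), (4, 9, 2), (7, 6, 3), (8, 4, 2), (11, 3, 2)]


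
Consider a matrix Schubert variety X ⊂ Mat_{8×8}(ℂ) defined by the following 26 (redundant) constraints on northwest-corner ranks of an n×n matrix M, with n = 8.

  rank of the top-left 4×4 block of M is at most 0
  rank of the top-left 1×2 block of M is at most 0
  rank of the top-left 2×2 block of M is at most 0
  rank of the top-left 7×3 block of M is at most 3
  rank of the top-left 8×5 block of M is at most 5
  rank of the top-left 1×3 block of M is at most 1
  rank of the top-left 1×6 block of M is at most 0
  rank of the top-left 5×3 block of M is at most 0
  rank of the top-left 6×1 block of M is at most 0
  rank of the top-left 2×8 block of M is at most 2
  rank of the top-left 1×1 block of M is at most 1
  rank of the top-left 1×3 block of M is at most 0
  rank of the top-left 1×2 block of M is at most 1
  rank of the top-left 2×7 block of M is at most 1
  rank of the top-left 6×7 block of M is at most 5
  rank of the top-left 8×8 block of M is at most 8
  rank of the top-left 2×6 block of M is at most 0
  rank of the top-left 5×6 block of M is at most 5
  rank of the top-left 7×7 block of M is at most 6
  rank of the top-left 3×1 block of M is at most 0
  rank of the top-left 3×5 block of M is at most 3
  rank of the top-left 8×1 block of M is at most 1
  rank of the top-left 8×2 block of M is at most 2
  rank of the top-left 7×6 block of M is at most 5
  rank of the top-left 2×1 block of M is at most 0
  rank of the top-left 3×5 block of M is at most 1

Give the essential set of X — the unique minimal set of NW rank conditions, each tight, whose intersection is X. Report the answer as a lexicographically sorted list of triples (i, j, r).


Propagating the 26 rank bounds to every northwest block:

  row 1: 0, 0, 0, 0, 0, 0, 1, 1
  row 2: 0, 0, 0, 0, 0, 0, 1, 2
  row 3: 0, 0, 0, 0, 1, 1, 2, 3
  row 4: 0, 0, 0, 0, 1, 2, 3, 4
  row 5: 0, 0, 0, 1, 2, 3, 4, 5
  row 6: 0, 1, 1, 2, 3, 4, 5, 6
  row 7: 1, 2, 2, 3, 4, 5, 6, 7
  row 8: 1, 2, 3, 4, 5, 6, 7, 8

giving w = (7, 8, 5, 6, 4, 2, 1, 3) via Δ²R.

ℓ(w)=24; the 4 essential cells (i,j,r):

[(2, 6, 0), (4, 4, 0), (5, 3, 0), (6, 1, 0)]


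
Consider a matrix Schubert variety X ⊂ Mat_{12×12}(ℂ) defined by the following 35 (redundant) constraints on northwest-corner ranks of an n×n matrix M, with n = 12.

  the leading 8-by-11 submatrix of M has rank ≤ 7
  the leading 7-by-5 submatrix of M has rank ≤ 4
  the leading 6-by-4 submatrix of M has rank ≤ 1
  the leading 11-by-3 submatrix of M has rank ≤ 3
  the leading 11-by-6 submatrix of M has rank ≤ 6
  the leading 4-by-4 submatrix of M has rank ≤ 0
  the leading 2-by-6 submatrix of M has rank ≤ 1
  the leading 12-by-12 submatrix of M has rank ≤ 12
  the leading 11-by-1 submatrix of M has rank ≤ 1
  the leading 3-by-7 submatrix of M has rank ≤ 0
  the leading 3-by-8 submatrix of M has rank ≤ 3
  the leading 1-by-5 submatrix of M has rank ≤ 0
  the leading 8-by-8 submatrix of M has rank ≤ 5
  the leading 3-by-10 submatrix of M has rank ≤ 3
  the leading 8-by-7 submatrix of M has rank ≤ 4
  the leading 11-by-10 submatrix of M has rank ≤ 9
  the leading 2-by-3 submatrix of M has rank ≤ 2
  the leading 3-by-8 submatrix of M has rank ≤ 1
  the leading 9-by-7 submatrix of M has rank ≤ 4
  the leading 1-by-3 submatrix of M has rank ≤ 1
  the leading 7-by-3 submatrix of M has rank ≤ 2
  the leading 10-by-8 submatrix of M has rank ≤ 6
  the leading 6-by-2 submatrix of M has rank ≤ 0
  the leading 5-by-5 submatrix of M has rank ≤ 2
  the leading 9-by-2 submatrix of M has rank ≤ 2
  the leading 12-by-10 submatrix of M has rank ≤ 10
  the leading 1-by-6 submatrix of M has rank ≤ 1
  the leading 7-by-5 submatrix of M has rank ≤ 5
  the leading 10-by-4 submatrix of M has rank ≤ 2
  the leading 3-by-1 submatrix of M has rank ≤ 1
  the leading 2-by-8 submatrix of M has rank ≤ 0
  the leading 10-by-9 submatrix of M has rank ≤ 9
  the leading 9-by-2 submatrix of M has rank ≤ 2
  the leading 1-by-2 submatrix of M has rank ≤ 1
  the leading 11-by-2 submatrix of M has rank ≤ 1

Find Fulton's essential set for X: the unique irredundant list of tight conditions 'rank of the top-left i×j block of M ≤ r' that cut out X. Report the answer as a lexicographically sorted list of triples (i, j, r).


Propagating the 35 rank bounds to every northwest block:

  row 1: 0 | 0 | 0 | 0 | 0 | 0 | 0 | 0 | 1 | 1 | 1 | 1
  row 2: 0 | 0 | 0 | 0 | 0 | 0 | 0 | 0 | 1 | 2 | 2 | 2
  row 3: 0 | 0 | 0 | 0 | 0 | 0 | 0 | 1 | 2 | 3 | 3 | 3
  row 4: 0 | 0 | 0 | 0 | 1 | 1 | 1 | 2 | 3 | 4 | 4 | 4
  row 5: 0 | 0 | 1 | 1 | 2 | 2 | 2 | 3 | 4 | 5 | 5 | 5
  row 6: 0 | 0 | 1 | 1 | 2 | 3 | 3 | 4 | 5 | 6 | 6 | 6
  row 7: 1 | 1 | 2 | 2 | 3 | 4 | 4 | 5 | 6 | 7 | 7 | 7
  row 8: 1 | 1 | 2 | 2 | 3 | 4 | 4 | 5 | 6 | 7 | 7 | 8
  row 9: 1 | 1 | 2 | 2 | 3 | 4 | 4 | 5 | 6 | 7 | 8 | 9
  row 10: 1 | 1 | 2 | 2 | 3 | 4 | 5 | 6 | 7 | 8 | 9 | 10
  row 11: 1 | 1 | 2 | 3 | 4 | 5 | 6 | 7 | 8 | 9 | 10 | 11
  row 12: 1 | 2 | 3 | 4 | 5 | 6 | 7 | 8 | 9 | 10 | 11 | 12

so w = (9, 10, 8, 5, 3, 6, 1, 12, 11, 7, 4, 2).

Fulton essential set (9 of the 42 Rothe cells):

[(2, 8, 0), (3, 7, 0), (4, 4, 0), (6, 2, 0), (6, 4, 1), (8, 11, 7), (9, 7, 4), (10, 4, 2), (11, 2, 1)]


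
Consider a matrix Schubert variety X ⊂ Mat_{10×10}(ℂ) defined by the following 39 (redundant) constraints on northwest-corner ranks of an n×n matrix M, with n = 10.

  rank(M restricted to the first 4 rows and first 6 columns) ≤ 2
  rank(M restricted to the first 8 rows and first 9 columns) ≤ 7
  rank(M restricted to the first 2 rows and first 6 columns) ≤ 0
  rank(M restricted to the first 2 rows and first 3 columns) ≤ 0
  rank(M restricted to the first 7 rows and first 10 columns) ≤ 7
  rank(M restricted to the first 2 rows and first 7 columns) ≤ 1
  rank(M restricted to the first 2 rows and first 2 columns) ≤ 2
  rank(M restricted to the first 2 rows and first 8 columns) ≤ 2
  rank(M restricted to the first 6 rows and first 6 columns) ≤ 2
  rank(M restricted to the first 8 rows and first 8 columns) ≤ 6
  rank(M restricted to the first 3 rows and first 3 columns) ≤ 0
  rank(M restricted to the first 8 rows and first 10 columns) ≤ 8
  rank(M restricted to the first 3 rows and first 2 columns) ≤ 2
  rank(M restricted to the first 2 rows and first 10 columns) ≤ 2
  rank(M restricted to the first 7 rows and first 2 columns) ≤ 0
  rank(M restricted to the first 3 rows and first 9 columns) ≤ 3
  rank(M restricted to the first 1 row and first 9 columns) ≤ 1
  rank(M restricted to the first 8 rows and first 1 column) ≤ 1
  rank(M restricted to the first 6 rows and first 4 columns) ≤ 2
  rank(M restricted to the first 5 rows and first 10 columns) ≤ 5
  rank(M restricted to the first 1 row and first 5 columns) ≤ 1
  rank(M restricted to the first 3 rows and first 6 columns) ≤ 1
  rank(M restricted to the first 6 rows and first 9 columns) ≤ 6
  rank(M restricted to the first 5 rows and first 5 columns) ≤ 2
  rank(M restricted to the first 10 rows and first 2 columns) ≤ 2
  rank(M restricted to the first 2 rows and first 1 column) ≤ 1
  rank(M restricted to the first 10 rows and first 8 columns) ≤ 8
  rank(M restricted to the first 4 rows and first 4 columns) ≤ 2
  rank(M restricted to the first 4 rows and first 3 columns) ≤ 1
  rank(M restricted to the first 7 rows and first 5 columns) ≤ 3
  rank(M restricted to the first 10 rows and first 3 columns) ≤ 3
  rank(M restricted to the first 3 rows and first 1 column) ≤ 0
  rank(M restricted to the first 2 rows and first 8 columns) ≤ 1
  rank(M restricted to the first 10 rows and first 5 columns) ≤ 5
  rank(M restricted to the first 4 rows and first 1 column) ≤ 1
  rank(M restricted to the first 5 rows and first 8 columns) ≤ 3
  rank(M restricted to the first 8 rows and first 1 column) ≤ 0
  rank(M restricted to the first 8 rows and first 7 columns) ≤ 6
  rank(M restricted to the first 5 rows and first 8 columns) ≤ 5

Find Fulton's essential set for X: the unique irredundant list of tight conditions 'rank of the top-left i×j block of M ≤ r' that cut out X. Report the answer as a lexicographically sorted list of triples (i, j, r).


Reconstructing r_w from the 39 given conditions:

  i=1: 0 0 0 0 0 0 1 1 1 1
  i=2: 0 0 0 0 0 0 1 1 2 2
  i=3: 0 0 0 1 1 1 2 2 3 3
  i=4: 0 0 1 2 2 2 3 3 4 4
  i=5: 0 0 1 2 2 2 3 3 4 5
  i=6: 0 0 1 2 2 2 3 4 5 6
  i=7: 0 0 1 2 3 3 4 5 6 7
  i=8: 0 1 2 3 4 4 5 6 7 8
  i=9: 1 2 3 4 5 5 6 7 8 9
  i=10: 1 2 3 4 5 6 7 8 9 10

the unique w with this rank table is (7, 9, 4, 3, 10, 8, 5, 2, 1, 6).

Rothe diagram D(w) (30 cells), 7 SE-corners (essential conditions):

[(2, 6, 0), (2, 8, 1), (3, 3, 0), (5, 8, 3), (6, 6, 2), (7, 2, 0), (8, 1, 0)]


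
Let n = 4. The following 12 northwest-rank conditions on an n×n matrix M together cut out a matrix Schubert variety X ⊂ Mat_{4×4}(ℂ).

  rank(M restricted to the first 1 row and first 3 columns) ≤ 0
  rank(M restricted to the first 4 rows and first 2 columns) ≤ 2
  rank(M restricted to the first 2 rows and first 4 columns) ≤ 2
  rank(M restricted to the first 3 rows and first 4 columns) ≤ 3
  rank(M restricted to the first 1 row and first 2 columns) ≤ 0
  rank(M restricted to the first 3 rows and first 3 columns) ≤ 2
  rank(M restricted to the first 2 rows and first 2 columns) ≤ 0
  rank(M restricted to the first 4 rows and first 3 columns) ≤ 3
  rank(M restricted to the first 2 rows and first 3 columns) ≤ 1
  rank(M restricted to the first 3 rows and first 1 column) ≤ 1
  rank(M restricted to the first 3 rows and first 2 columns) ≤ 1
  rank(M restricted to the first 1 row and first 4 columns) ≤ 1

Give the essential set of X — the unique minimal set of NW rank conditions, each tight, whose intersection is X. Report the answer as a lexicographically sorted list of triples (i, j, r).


Propagating the 12 rank bounds to every northwest block:

  0, 0, 0, 1
  0, 0, 1, 2
  1, 1, 2, 3
  1, 2, 3, 4

reading off 1-entries of Δ²R: w = (4, 3, 1, 2).

ℓ(w)=5; the 2 essential cells (i,j,r):

[(1, 3, 0), (2, 2, 0)]


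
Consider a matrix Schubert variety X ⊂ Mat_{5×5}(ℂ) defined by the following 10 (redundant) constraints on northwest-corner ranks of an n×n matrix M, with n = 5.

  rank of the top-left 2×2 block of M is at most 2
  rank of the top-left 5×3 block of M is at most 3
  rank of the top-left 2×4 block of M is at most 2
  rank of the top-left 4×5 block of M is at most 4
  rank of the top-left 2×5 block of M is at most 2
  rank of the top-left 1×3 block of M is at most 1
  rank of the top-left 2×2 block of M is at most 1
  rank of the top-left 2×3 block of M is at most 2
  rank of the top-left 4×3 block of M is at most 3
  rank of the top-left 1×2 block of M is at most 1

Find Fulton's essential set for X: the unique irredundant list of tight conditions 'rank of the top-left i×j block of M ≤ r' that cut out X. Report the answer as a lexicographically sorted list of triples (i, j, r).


The tightest implied rank at each (i,j), from the 10 conditions:

  row 1: 1 | 1 | 1 | 1 | 1
  row 2: 1 | 1 | 2 | 2 | 2
  row 3: 1 | 2 | 3 | 3 | 3
  row 4: 1 | 2 | 3 | 4 | 4
  row 5: 1 | 2 | 3 | 4 | 5

hence w(1..5) = (1, 3, 2, 4, 5).

|D(w)|=1, |Ess(w)|=1:

[(2, 2, 1)]


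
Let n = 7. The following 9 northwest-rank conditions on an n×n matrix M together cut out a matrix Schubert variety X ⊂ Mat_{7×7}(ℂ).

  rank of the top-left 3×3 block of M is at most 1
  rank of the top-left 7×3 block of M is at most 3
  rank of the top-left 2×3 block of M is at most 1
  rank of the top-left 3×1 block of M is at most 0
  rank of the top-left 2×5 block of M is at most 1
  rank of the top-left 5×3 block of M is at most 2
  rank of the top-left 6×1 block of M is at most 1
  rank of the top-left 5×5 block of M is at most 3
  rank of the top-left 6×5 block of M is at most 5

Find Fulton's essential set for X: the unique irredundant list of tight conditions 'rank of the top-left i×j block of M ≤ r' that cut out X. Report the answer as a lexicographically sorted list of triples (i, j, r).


The tightest implied rank at each (i,j), from the 9 conditions:

  i=1: 0, 1, 1, 1, 1, 1, 1
  i=2: 0, 1, 1, 1, 1, 2, 2
  i=3: 0, 1, 1, 2, 2, 3, 3
  i=4: 1, 2, 2, 3, 3, 4, 4
  i=5: 1, 2, 2, 3, 3, 4, 5
  i=6: 1, 2, 3, 4, 4, 5, 6
  i=7: 1, 2, 3, 4, 5, 6, 7

reading off 1-entries of Δ²R: w = (2, 6, 4, 1, 7, 3, 5).

D(w) has 9 cells with 5 SE-corners; essential set:

[(2, 5, 1), (3, 1, 0), (3, 3, 1), (5, 3, 2), (5, 5, 3)]


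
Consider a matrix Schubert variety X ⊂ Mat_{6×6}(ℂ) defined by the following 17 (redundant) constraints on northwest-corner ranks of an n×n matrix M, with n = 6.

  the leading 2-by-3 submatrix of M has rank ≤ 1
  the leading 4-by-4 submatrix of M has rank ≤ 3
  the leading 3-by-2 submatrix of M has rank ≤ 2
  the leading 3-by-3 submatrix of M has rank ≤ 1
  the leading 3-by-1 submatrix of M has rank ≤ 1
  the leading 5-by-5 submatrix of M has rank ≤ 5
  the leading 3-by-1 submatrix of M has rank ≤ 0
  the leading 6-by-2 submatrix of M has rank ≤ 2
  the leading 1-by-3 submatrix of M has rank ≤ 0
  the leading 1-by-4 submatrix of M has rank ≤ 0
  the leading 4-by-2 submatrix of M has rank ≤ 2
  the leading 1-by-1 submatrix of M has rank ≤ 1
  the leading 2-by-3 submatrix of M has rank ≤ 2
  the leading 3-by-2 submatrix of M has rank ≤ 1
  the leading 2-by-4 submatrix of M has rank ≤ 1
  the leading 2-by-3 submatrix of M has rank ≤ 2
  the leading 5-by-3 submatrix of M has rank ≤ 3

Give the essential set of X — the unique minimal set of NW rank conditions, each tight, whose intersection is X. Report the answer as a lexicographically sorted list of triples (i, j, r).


Rank table r_w(6×6) implied by the 17 constraints:

  i=1: 0  0  0  0  1  1
  i=2: 0  1  1  1  2  2
  i=3: 0  1  1  2  3  3
  i=4: 1  2  2  3  4  4
  i=5: 1  2  3  4  5  5
  i=6: 1  2  3  4  5  6

the unique w with this rank table is (5, 2, 4, 1, 3, 6).

3 SE-corners of the 7-cell Rothe diagram give Ess(w):

[(1, 4, 0), (3, 1, 0), (3, 3, 1)]


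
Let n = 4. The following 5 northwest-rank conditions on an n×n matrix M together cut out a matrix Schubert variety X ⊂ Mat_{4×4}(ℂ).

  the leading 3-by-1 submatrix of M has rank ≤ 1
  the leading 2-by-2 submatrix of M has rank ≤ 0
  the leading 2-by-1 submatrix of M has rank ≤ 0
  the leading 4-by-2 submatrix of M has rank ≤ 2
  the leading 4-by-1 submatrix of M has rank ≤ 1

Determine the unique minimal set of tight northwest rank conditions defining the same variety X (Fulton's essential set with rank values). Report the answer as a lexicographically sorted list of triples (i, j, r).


Rank table r_w(4×4) implied by the 5 constraints:

  i=1: 0 | 0 | 1 | 1
  i=2: 0 | 0 | 1 | 2
  i=3: 1 | 1 | 2 | 3
  i=4: 1 | 2 | 3 | 4

second differences of R give the permutation w = (3, 4, 1, 2).

1 SE-corner of the 4-cell Rothe diagram gives Ess(w):

[(2, 2, 0)]


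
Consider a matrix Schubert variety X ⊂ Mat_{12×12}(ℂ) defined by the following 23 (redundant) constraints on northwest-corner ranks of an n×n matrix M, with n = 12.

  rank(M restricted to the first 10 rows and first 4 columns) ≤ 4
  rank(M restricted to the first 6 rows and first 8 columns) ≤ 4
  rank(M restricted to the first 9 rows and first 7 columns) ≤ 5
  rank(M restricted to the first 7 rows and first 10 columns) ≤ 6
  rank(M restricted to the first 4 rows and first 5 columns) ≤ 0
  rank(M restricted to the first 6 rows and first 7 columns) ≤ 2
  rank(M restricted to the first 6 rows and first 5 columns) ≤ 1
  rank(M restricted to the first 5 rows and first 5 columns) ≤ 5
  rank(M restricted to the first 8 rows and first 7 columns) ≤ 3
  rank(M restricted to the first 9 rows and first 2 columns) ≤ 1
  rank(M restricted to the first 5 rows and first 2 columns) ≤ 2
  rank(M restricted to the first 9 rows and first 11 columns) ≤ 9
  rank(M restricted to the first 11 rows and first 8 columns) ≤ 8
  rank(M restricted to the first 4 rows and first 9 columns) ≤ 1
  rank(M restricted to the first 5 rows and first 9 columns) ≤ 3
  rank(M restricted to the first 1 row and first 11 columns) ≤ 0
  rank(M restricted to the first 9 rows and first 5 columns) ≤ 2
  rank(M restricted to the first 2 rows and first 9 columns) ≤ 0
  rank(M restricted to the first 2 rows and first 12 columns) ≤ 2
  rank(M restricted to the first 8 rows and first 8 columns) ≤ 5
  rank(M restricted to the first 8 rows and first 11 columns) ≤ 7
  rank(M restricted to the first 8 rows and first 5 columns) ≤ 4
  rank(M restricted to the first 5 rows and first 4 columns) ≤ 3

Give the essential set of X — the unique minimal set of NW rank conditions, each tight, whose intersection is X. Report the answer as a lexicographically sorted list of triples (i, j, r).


Recovering R(i,j) via the rank-extension bound from the 23 conditions:

  i=1: 0 0 0 0 0 0 0 0 0 0 0 1
  i=2: 0 0 0 0 0 0 0 0 0 1 1 2
  i=3: 0 0 0 0 0 1 1 1 1 2 2 3
  i=4: 0 0 0 0 0 1 1 1 1 2 3 4
  i=5: 1 1 1 1 1 2 2 2 2 3 4 5
  i=6: 1 1 1 1 1 2 2 3 3 4 5 6
  i=7: 1 1 2 2 2 3 3 4 4 5 6 7
  i=8: 1 1 2 2 2 3 3 4 5 6 7 8
  i=9: 1 1 2 2 2 3 4 5 6 7 8 9
  i=10: 1 2 3 3 3 4 5 6 7 8 9 10
  i=11: 1 2 3 4 4 5 6 7 8 9 10 11
  i=12: 1 2 3 4 5 6 7 8 9 10 11 12

reading off 1-entries of Δ²R: w = (12, 10, 6, 11, 1, 8, 3, 9, 7, 2, 4, 5).

9 SE-corners of the 46-cell Rothe diagram give Ess(w):

[(1, 11, 0), (2, 9, 0), (4, 5, 0), (4, 9, 1), (6, 5, 1), (6, 7, 2), (8, 7, 3), (9, 2, 1), (9, 5, 2)]
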